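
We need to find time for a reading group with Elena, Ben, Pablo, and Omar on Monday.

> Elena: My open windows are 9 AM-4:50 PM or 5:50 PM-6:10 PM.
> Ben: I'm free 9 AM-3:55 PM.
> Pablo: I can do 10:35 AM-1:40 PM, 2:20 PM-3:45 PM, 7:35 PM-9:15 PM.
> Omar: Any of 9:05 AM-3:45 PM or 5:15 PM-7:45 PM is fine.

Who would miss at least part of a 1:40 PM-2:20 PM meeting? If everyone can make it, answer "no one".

Pablo

Elena: free for 13:40-14:20. Ben: free for 13:40-14:20. Pablo: not fully free for 13:40-14:20. Omar: free for 13:40-14:20.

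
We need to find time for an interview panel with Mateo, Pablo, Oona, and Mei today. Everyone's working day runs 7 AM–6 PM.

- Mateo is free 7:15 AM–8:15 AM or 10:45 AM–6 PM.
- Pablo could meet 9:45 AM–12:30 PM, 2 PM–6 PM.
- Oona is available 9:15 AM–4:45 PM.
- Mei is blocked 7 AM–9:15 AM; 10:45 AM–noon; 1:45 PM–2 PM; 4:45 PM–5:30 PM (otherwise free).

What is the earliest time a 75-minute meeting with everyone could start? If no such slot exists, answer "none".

Mateo free: 07:15-08:15, 10:45-18:00.
Pablo free: 09:45-12:30, 14:00-18:00.
Oona free: 09:15-16:45.
Mei free: 09:15-10:45, 12:00-13:45, 14:00-16:45, 17:30-18:00 (invert busy blocks within the working day).
Mateo ∩ Pablo: 10:45-12:30, 14:00-18:00.
Mateo ∩ Pablo ∩ Oona: 10:45-12:30, 14:00-16:45.
Mateo ∩ Pablo ∩ Oona ∩ Mei: 12:00-12:30, 14:00-16:45.
Those are the intersection windows.
The first common window of at least 75 minutes is 14:00-16:45, so the earliest start is 14:00.

14:00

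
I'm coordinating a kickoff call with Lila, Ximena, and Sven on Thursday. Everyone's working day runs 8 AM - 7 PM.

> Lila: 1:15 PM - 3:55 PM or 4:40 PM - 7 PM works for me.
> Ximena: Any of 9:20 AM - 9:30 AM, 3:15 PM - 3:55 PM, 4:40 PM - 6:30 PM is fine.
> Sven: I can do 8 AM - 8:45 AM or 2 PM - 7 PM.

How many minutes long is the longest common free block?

110

Lila ∩ Ximena: 15:15-15:55, 16:40-18:30.
Lila ∩ Ximena ∩ Sven: 15:15-15:55, 16:40-18:30.
The longest is 16:40-18:30 at 110 minutes.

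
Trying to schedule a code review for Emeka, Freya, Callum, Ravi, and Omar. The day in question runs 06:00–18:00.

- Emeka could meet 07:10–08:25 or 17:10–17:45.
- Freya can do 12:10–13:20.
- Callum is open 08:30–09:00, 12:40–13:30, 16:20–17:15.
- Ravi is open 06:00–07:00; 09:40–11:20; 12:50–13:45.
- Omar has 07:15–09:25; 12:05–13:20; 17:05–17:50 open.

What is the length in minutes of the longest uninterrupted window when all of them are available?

Emeka ∩ Freya: ∅.
Emeka ∩ Freya ∩ Callum: ∅.
Emeka ∩ Freya ∩ Callum ∩ Ravi: ∅.
Emeka ∩ Freya ∩ Callum ∩ Ravi ∩ Omar: ∅.
There is no time when everyone is free.
No common window exists, so the longest block is 0 minutes.

0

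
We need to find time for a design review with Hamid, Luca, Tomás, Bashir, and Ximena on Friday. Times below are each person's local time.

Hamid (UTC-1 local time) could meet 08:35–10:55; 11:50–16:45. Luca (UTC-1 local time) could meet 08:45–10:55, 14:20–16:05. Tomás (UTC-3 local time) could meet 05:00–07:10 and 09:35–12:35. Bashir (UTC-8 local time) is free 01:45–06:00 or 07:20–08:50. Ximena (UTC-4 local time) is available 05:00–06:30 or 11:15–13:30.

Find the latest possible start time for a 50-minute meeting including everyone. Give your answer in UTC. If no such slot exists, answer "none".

Hamid in UTC: 09:35-11:55, 12:50-17:45 (add 1h to convert from UTC-1).
Luca in UTC: 09:45-11:55, 15:20-17:05 (add 1h to convert from UTC-1).
Tomás in UTC: 08:00-10:10, 12:35-15:35 (add 3h to convert from UTC-3).
Bashir in UTC: 09:45-14:00, 15:20-16:50 (add 8h to convert from UTC-8).
Ximena in UTC: 09:00-10:30, 15:15-17:30 (add 4h to convert from UTC-4).
Hamid ∩ Luca: 09:45-11:55, 15:20-17:05.
Hamid ∩ Luca ∩ Tomás: 09:45-10:10, 15:20-15:35.
Hamid ∩ Luca ∩ Tomás ∩ Bashir: 09:45-10:10, 15:20-15:35.
Hamid ∩ Luca ∩ Tomás ∩ Bashir ∩ Ximena: 09:45-10:10, 15:20-15:35.
Those are the intersection windows.
No common window is at least 50 minutes long.

none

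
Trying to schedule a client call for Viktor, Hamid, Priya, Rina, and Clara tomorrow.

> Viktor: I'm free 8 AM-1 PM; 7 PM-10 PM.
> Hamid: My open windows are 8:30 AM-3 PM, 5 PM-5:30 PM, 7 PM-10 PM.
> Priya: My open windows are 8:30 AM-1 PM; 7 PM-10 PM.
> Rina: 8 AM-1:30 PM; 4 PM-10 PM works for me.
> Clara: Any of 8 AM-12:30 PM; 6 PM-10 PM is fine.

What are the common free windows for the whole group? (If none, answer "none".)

08:30-12:30, 19:00-22:00

Viktor ∩ Hamid: 08:30-13:00, 19:00-22:00.
Viktor ∩ Hamid ∩ Priya: 08:30-13:00, 19:00-22:00.
Viktor ∩ Hamid ∩ Priya ∩ Rina: 08:30-13:00, 19:00-22:00.
Viktor ∩ Hamid ∩ Priya ∩ Rina ∩ Clara: 08:30-12:30, 19:00-22:00.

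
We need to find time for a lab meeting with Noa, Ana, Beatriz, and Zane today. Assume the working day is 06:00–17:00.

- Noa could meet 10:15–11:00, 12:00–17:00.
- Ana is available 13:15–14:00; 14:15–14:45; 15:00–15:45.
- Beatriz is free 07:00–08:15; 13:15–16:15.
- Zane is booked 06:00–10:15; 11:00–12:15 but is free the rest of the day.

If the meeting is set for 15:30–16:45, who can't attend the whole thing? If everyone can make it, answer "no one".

Ana, Beatriz

Noa free: 10:15-11:00, 12:00-17:00.
Ana free: 13:15-14:00, 14:15-14:45, 15:00-15:45.
Beatriz free: 07:00-08:15, 13:15-16:15.
Zane free: 10:15-11:00, 12:15-17:00 (invert busy blocks within the working day).
Noa: free for 15:30-16:45. Ana: not fully free for 15:30-16:45. Beatriz: not fully free for 15:30-16:45. Zane: free for 15:30-16:45.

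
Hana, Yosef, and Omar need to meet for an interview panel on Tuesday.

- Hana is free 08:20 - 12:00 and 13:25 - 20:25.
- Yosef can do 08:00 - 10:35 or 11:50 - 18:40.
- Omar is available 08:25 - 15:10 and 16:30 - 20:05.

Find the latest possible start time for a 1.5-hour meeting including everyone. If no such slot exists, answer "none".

17:10

Hana ∩ Yosef: 08:20-10:35, 11:50-12:00, 13:25-18:40.
Hana ∩ Yosef ∩ Omar: 08:25-10:35, 11:50-12:00, 13:25-15:10, 16:30-18:40.
The last common window of at least 90 minutes is 16:30-18:40; a 90-minute meeting can start as late as 17:10 and still end by 18:40.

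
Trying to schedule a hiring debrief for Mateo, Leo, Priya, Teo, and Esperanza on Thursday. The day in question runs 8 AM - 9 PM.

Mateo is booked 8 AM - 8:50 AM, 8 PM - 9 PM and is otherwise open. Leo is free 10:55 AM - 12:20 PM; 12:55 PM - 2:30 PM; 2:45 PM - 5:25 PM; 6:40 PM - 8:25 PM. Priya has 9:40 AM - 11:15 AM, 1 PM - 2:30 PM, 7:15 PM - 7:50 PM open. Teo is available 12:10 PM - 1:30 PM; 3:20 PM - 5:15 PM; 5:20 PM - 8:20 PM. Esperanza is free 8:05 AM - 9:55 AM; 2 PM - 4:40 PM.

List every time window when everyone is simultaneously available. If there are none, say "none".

none

Mateo free: 08:50-20:00 (invert busy blocks within the working day).
Leo free: 10:55-12:20, 12:55-14:30, 14:45-17:25, 18:40-20:25.
Priya free: 09:40-11:15, 13:00-14:30, 19:15-19:50.
Teo free: 12:10-13:30, 15:20-17:15, 17:20-20:20.
Esperanza free: 08:05-09:55, 14:00-16:40.
Mateo ∩ Leo: 10:55-12:20, 12:55-14:30, 14:45-17:25, 18:40-20:00.
Mateo ∩ Leo ∩ Priya: 10:55-11:15, 13:00-14:30, 19:15-19:50.
Mateo ∩ Leo ∩ Priya ∩ Teo: 13:00-13:30, 19:15-19:50.
Mateo ∩ Leo ∩ Priya ∩ Teo ∩ Esperanza: ∅.
There is no time when everyone is free.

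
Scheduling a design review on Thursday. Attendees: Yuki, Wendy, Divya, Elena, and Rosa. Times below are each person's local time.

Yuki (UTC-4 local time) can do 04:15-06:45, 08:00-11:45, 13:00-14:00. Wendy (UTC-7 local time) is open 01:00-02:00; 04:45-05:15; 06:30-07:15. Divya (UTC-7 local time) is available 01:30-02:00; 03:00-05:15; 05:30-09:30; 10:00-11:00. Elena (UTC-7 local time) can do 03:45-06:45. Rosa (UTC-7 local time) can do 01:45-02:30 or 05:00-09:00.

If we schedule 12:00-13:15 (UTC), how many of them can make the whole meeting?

3

Yuki in UTC: 08:15-10:45, 12:00-15:45, 17:00-18:00 (add 4h to convert from UTC-4).
Wendy in UTC: 08:00-09:00, 11:45-12:15, 13:30-14:15 (add 7h to convert from UTC-7).
Divya in UTC: 08:30-09:00, 10:00-12:15, 12:30-16:30, 17:00-18:00 (add 7h to convert from UTC-7).
Elena in UTC: 10:45-13:45 (add 7h to convert from UTC-7).
Rosa in UTC: 08:45-09:30, 12:00-16:00 (add 7h to convert from UTC-7).
Yuki, Elena, and Rosa can make the full 12:00-13:15 slot — that's 3.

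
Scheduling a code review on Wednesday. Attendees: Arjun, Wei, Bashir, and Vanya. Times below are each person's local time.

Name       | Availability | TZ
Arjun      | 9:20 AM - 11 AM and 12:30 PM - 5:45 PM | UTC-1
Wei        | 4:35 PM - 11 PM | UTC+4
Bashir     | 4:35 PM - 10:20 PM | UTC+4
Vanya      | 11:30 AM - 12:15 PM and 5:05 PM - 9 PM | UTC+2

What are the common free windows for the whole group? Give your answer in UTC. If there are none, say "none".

Arjun in UTC: 10:20-12:00, 13:30-18:45 (add 1h to convert from UTC-1).
Wei in UTC: 12:35-19:00 (subtract 4h to convert from UTC+4).
Bashir in UTC: 12:35-18:20 (subtract 4h to convert from UTC+4).
Vanya in UTC: 09:30-10:15, 15:05-19:00 (subtract 2h to convert from UTC+2).
Arjun ∩ Wei: 13:30-18:45.
Arjun ∩ Wei ∩ Bashir: 13:30-18:20.
Arjun ∩ Wei ∩ Bashir ∩ Vanya: 15:05-18:20.

15:05-18:20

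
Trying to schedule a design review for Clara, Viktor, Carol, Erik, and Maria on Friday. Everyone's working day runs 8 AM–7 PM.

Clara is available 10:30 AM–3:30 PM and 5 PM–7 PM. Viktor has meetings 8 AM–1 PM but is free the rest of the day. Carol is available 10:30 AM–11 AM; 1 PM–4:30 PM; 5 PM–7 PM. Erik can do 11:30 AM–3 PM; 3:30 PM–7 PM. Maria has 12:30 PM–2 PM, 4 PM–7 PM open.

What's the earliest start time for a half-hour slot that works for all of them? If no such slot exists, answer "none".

Clara free: 10:30-15:30, 17:00-19:00.
Viktor free: 13:00-19:00 (invert busy blocks within the working day).
Carol free: 10:30-11:00, 13:00-16:30, 17:00-19:00.
Erik free: 11:30-15:00, 15:30-19:00.
Maria free: 12:30-14:00, 16:00-19:00.
Clara ∩ Viktor: 13:00-15:30, 17:00-19:00.
Clara ∩ Viktor ∩ Carol: 13:00-15:30, 17:00-19:00.
Clara ∩ Viktor ∩ Carol ∩ Erik: 13:00-15:00, 17:00-19:00.
Clara ∩ Viktor ∩ Carol ∩ Erik ∩ Maria: 13:00-14:00, 17:00-19:00.
The first common window of at least 30 minutes is 13:00-14:00, so the earliest start is 13:00.

13:00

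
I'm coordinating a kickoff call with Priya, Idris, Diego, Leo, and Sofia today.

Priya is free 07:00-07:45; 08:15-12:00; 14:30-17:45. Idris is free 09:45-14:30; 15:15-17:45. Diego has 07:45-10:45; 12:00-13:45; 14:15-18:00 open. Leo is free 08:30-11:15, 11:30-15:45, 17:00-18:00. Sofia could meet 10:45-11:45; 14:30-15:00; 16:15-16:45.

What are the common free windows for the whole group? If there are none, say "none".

none

Priya ∩ Idris: 09:45-12:00, 15:15-17:45.
Priya ∩ Idris ∩ Diego: 09:45-10:45, 15:15-17:45.
Priya ∩ Idris ∩ Diego ∩ Leo: 09:45-10:45, 15:15-15:45, 17:00-17:45.
Priya ∩ Idris ∩ Diego ∩ Leo ∩ Sofia: ∅.
There is no time when everyone is free.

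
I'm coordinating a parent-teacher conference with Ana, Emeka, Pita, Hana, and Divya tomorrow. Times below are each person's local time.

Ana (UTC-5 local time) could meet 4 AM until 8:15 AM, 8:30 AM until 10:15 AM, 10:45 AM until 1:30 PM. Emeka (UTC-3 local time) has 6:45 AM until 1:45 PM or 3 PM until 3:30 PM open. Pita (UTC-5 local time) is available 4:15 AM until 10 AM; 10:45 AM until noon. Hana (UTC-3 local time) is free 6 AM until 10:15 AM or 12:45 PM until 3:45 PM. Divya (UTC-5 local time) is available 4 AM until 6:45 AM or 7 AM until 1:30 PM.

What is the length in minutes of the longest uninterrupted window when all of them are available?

120

Ana in UTC: 09:00-13:15, 13:30-15:15, 15:45-18:30 (add 5h to convert from UTC-5).
Emeka in UTC: 09:45-16:45, 18:00-18:30 (add 3h to convert from UTC-3).
Pita in UTC: 09:15-15:00, 15:45-17:00 (add 5h to convert from UTC-5).
Hana in UTC: 09:00-13:15, 15:45-18:45 (add 3h to convert from UTC-3).
Divya in UTC: 09:00-11:45, 12:00-18:30 (add 5h to convert from UTC-5).
Ana ∩ Emeka: 09:45-13:15, 13:30-15:15, 15:45-16:45, 18:00-18:30.
Ana ∩ Emeka ∩ Pita: 09:45-13:15, 13:30-15:00, 15:45-16:45.
Ana ∩ Emeka ∩ Pita ∩ Hana: 09:45-13:15, 15:45-16:45.
Ana ∩ Emeka ∩ Pita ∩ Hana ∩ Divya: 09:45-11:45, 12:00-13:15, 15:45-16:45.
The longest is 09:45-11:45 at 120 minutes.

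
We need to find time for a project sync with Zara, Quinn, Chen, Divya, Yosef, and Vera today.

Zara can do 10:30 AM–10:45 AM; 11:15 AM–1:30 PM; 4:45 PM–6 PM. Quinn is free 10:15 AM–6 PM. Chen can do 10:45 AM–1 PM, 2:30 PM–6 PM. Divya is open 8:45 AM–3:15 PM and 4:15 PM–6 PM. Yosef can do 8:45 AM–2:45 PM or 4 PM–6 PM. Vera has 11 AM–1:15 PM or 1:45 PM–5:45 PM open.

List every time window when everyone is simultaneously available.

11:15-13:00, 16:45-17:45

Zara ∩ Quinn: 10:30-10:45, 11:15-13:30, 16:45-18:00.
Zara ∩ Quinn ∩ Chen: 11:15-13:00, 16:45-18:00.
Zara ∩ Quinn ∩ Chen ∩ Divya: 11:15-13:00, 16:45-18:00.
Zara ∩ Quinn ∩ Chen ∩ Divya ∩ Yosef: 11:15-13:00, 16:45-18:00.
Zara ∩ Quinn ∩ Chen ∩ Divya ∩ Yosef ∩ Vera: 11:15-13:00, 16:45-17:45.
Those are the intersection windows.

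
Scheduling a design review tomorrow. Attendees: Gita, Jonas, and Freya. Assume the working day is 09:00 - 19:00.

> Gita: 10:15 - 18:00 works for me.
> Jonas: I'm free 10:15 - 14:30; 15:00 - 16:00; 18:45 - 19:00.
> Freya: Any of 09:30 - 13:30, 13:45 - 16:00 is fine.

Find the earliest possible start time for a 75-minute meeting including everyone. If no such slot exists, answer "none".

10:15

Gita ∩ Jonas: 10:15-14:30, 15:00-16:00.
Gita ∩ Jonas ∩ Freya: 10:15-13:30, 13:45-14:30, 15:00-16:00.
Those are the intersection windows.
The first common window of at least 75 minutes is 10:15-13:30, so the earliest start is 10:15.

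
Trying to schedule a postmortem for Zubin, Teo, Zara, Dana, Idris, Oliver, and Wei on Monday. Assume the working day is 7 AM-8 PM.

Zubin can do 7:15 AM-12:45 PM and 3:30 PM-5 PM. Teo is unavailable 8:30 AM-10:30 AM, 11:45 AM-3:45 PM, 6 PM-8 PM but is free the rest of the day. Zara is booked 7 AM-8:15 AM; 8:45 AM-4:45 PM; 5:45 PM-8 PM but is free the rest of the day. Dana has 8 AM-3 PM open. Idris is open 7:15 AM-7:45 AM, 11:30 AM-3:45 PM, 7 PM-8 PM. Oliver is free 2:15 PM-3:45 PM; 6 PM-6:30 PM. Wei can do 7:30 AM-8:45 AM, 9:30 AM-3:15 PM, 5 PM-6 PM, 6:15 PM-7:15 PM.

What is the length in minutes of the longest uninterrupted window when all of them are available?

Zubin free: 07:15-12:45, 15:30-17:00.
Teo free: 07:00-08:30, 10:30-11:45, 15:45-18:00 (invert busy blocks within the working day).
Zara free: 08:15-08:45, 16:45-17:45 (invert busy blocks within the working day).
Dana free: 08:00-15:00.
Idris free: 07:15-07:45, 11:30-15:45, 19:00-20:00.
Oliver free: 14:15-15:45, 18:00-18:30.
Wei free: 07:30-08:45, 09:30-15:15, 17:00-18:00, 18:15-19:15.
Zubin ∩ Teo: 07:15-08:30, 10:30-11:45, 15:45-17:00.
Zubin ∩ Teo ∩ Zara: 08:15-08:30, 16:45-17:00.
Zubin ∩ Teo ∩ Zara ∩ Dana: 08:15-08:30.
Zubin ∩ Teo ∩ Zara ∩ Dana ∩ Idris: ∅.
Zubin ∩ Teo ∩ Zara ∩ Dana ∩ Idris ∩ Oliver: ∅.
Zubin ∩ Teo ∩ Zara ∩ Dana ∩ Idris ∩ Oliver ∩ Wei: ∅.
There is no time when everyone is free.
No common window exists, so the longest block is 0 minutes.

0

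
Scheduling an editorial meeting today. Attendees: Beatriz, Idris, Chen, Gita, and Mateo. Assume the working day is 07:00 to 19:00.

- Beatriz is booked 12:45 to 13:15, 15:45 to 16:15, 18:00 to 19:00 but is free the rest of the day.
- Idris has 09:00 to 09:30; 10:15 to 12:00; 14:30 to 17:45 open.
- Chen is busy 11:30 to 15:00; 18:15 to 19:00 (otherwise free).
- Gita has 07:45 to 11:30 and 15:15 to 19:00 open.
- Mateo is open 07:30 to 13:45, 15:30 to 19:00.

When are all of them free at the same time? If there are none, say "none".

Beatriz free: 07:00-12:45, 13:15-15:45, 16:15-18:00 (invert busy blocks within the working day).
Idris free: 09:00-09:30, 10:15-12:00, 14:30-17:45.
Chen free: 07:00-11:30, 15:00-18:15 (invert busy blocks within the working day).
Gita free: 07:45-11:30, 15:15-19:00.
Mateo free: 07:30-13:45, 15:30-19:00.
Beatriz ∩ Idris: 09:00-09:30, 10:15-12:00, 14:30-15:45, 16:15-17:45.
Beatriz ∩ Idris ∩ Chen: 09:00-09:30, 10:15-11:30, 15:00-15:45, 16:15-17:45.
Beatriz ∩ Idris ∩ Chen ∩ Gita: 09:00-09:30, 10:15-11:30, 15:15-15:45, 16:15-17:45.
Beatriz ∩ Idris ∩ Chen ∩ Gita ∩ Mateo: 09:00-09:30, 10:15-11:30, 15:30-15:45, 16:15-17:45.
Those are the intersection windows.

09:00-09:30, 10:15-11:30, 15:30-15:45, 16:15-17:45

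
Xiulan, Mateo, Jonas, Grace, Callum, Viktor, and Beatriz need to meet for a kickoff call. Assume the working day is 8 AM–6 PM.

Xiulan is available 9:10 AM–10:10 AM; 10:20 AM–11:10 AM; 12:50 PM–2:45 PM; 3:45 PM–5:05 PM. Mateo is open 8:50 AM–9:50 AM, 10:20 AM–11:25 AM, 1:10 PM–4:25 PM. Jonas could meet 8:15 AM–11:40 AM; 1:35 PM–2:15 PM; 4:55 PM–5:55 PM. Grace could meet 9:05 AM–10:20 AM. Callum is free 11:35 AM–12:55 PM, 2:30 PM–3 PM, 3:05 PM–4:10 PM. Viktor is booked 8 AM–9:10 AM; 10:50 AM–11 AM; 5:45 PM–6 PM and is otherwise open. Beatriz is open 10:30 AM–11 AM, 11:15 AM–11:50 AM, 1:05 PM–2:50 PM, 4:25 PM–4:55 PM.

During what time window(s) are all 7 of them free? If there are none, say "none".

none

Xiulan free: 09:10-10:10, 10:20-11:10, 12:50-14:45, 15:45-17:05.
Mateo free: 08:50-09:50, 10:20-11:25, 13:10-16:25.
Jonas free: 08:15-11:40, 13:35-14:15, 16:55-17:55.
Grace free: 09:05-10:20.
Callum free: 11:35-12:55, 14:30-15:00, 15:05-16:10.
Viktor free: 09:10-10:50, 11:00-17:45 (invert busy blocks within the working day).
Beatriz free: 10:30-11:00, 11:15-11:50, 13:05-14:50, 16:25-16:55.
Xiulan ∩ Mateo: 09:10-09:50, 10:20-11:10, 13:10-14:45, 15:45-16:25.
Xiulan ∩ Mateo ∩ Jonas: 09:10-09:50, 10:20-11:10, 13:35-14:15.
Xiulan ∩ Mateo ∩ Jonas ∩ Grace: 09:10-09:50.
Xiulan ∩ Mateo ∩ Jonas ∩ Grace ∩ Callum: ∅.
Xiulan ∩ Mateo ∩ Jonas ∩ Grace ∩ Callum ∩ Viktor: ∅.
Xiulan ∩ Mateo ∩ Jonas ∩ Grace ∩ Callum ∩ Viktor ∩ Beatriz: ∅.
There is no time when everyone is free.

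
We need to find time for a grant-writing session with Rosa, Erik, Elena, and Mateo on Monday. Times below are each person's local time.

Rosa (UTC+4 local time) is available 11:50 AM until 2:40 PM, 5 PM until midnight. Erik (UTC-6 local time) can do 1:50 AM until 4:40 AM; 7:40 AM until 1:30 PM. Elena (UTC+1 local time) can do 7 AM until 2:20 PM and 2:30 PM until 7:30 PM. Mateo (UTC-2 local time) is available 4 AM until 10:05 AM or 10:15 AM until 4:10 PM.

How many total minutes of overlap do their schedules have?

Rosa in UTC: 07:50-10:40, 13:00-20:00 (subtract 4h to convert from UTC+4).
Erik in UTC: 07:50-10:40, 13:40-19:30 (add 6h to convert from UTC-6).
Elena in UTC: 06:00-13:20, 13:30-18:30 (subtract 1h to convert from UTC+1).
Mateo in UTC: 06:00-12:05, 12:15-18:10 (add 2h to convert from UTC-2).
Rosa ∩ Erik: 07:50-10:40, 13:40-19:30.
Rosa ∩ Erik ∩ Elena: 07:50-10:40, 13:40-18:30.
Rosa ∩ Erik ∩ Elena ∩ Mateo: 07:50-10:40, 13:40-18:10.
So the common availability across everyone is 07:50-10:40, 13:40-18:10.
Summing the common windows: 170 + 270 = 440 minutes.

440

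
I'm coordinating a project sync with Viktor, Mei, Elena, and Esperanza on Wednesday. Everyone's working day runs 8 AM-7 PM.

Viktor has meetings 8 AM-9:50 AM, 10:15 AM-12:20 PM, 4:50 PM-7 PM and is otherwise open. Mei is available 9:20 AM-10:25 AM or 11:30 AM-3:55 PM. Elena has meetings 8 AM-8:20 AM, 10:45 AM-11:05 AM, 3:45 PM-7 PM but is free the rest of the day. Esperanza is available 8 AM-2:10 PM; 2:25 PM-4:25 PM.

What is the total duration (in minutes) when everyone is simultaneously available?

Viktor free: 09:50-10:15, 12:20-16:50 (invert busy blocks within the working day).
Mei free: 09:20-10:25, 11:30-15:55.
Elena free: 08:20-10:45, 11:05-15:45 (invert busy blocks within the working day).
Esperanza free: 08:00-14:10, 14:25-16:25.
Viktor ∩ Mei: 09:50-10:15, 12:20-15:55.
Viktor ∩ Mei ∩ Elena: 09:50-10:15, 12:20-15:45.
Viktor ∩ Mei ∩ Elena ∩ Esperanza: 09:50-10:15, 12:20-14:10, 14:25-15:45.
Summing the common windows: 25 + 110 + 80 = 215 minutes.

215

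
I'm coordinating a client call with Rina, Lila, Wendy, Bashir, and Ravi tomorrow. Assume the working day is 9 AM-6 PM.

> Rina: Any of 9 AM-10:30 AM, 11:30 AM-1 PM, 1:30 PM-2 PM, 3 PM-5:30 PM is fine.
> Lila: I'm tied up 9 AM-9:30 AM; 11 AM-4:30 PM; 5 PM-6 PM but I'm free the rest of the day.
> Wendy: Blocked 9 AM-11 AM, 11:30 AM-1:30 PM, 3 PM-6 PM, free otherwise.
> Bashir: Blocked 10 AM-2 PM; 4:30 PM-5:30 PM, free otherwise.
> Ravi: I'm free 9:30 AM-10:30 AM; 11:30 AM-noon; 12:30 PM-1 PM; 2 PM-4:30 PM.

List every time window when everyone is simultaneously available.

Rina free: 09:00-10:30, 11:30-13:00, 13:30-14:00, 15:00-17:30.
Lila free: 09:30-11:00, 16:30-17:00 (invert busy blocks within the working day).
Wendy free: 11:00-11:30, 13:30-15:00 (invert busy blocks within the working day).
Bashir free: 09:00-10:00, 14:00-16:30, 17:30-18:00 (invert busy blocks within the working day).
Ravi free: 09:30-10:30, 11:30-12:00, 12:30-13:00, 14:00-16:30.
Rina ∩ Lila: 09:30-10:30, 16:30-17:00.
Rina ∩ Lila ∩ Wendy: ∅.
Rina ∩ Lila ∩ Wendy ∩ Bashir: ∅.
Rina ∩ Lila ∩ Wendy ∩ Bashir ∩ Ravi: ∅.
There is no time when everyone is free.

none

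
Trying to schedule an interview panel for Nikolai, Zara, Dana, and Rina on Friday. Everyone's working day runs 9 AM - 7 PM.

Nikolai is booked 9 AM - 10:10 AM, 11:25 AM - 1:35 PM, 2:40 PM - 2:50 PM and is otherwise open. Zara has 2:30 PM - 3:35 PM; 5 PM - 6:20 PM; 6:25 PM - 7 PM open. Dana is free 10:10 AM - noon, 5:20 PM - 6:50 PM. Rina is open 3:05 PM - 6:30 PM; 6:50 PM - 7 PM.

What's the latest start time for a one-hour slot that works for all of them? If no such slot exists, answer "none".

Nikolai free: 10:10-11:25, 13:35-14:40, 14:50-19:00 (invert busy blocks within the working day).
Zara free: 14:30-15:35, 17:00-18:20, 18:25-19:00.
Dana free: 10:10-12:00, 17:20-18:50.
Rina free: 15:05-18:30, 18:50-19:00.
Nikolai ∩ Zara: 14:30-14:40, 14:50-15:35, 17:00-18:20, 18:25-19:00.
Nikolai ∩ Zara ∩ Dana: 17:20-18:20, 18:25-18:50.
Nikolai ∩ Zara ∩ Dana ∩ Rina: 17:20-18:20, 18:25-18:30.
The last common window of at least 60 minutes is 17:20-18:20; a 60-minute meeting can start as late as 17:20 and still end by 18:20.

17:20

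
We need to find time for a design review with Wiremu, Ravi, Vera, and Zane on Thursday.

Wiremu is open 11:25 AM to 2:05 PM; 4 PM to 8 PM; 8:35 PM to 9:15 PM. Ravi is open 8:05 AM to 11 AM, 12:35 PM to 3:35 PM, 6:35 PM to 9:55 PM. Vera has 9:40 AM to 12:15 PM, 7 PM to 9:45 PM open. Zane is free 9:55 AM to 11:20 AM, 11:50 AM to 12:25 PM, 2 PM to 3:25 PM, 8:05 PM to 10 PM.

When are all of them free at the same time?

20:35-21:15

Wiremu ∩ Ravi: 12:35-14:05, 18:35-20:00, 20:35-21:15.
Wiremu ∩ Ravi ∩ Vera: 19:00-20:00, 20:35-21:15.
Wiremu ∩ Ravi ∩ Vera ∩ Zane: 20:35-21:15.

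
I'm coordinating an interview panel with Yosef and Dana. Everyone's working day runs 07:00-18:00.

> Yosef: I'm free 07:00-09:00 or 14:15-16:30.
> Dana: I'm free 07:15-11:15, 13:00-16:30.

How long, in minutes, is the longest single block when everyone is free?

135

Yosef ∩ Dana: 07:15-09:00, 14:15-16:30.
So the common availability across everyone is 07:15-09:00, 14:15-16:30.
The longest is 14:15-16:30 at 135 minutes.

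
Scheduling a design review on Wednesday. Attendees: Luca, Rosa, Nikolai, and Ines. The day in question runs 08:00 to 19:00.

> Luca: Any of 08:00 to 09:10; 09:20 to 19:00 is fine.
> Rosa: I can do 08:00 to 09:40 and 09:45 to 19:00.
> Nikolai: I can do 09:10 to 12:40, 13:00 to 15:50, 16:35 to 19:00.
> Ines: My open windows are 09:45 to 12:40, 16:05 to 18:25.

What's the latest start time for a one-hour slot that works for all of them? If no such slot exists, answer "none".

Luca ∩ Rosa: 08:00-09:10, 09:20-09:40, 09:45-19:00.
Luca ∩ Rosa ∩ Nikolai: 09:20-09:40, 09:45-12:40, 13:00-15:50, 16:35-19:00.
Luca ∩ Rosa ∩ Nikolai ∩ Ines: 09:45-12:40, 16:35-18:25.
Those are the intersection windows.
The last common window of at least 60 minutes is 16:35-18:25; a 60-minute meeting can start as late as 17:25 and still end by 18:25.

17:25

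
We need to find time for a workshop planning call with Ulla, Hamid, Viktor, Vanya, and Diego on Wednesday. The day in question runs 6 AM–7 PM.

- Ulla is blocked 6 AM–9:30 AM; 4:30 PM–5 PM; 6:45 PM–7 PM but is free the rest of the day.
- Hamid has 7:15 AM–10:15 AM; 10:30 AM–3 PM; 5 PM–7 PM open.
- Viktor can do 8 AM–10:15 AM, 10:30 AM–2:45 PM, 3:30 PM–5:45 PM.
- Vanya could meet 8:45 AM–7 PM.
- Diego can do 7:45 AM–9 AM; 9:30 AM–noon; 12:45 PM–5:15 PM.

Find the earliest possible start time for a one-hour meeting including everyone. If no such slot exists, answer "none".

Ulla free: 09:30-16:30, 17:00-18:45 (invert busy blocks within the working day).
Hamid free: 07:15-10:15, 10:30-15:00, 17:00-19:00.
Viktor free: 08:00-10:15, 10:30-14:45, 15:30-17:45.
Vanya free: 08:45-19:00.
Diego free: 07:45-09:00, 09:30-12:00, 12:45-17:15.
Ulla ∩ Hamid: 09:30-10:15, 10:30-15:00, 17:00-18:45.
Ulla ∩ Hamid ∩ Viktor: 09:30-10:15, 10:30-14:45, 17:00-17:45.
Ulla ∩ Hamid ∩ Viktor ∩ Vanya: 09:30-10:15, 10:30-14:45, 17:00-17:45.
Ulla ∩ Hamid ∩ Viktor ∩ Vanya ∩ Diego: 09:30-10:15, 10:30-12:00, 12:45-14:45, 17:00-17:15.
The first common window of at least 60 minutes is 10:30-12:00, so the earliest start is 10:30.

10:30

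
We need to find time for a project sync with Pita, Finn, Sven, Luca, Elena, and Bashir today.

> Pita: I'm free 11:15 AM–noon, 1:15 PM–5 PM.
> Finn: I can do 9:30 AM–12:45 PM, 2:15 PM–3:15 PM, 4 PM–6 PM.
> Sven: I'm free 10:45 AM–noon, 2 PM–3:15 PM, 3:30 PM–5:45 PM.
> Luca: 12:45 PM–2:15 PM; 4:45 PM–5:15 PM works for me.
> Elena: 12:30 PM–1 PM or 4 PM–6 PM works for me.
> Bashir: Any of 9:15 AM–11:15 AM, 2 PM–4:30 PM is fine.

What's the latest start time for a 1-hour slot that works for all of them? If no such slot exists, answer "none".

Pita ∩ Finn: 11:15-12:00, 14:15-15:15, 16:00-17:00.
Pita ∩ Finn ∩ Sven: 11:15-12:00, 14:15-15:15, 16:00-17:00.
Pita ∩ Finn ∩ Sven ∩ Luca: 16:45-17:00.
Pita ∩ Finn ∩ Sven ∩ Luca ∩ Elena: 16:45-17:00.
Pita ∩ Finn ∩ Sven ∩ Luca ∩ Elena ∩ Bashir: ∅.
There is no time when everyone is free.
No common window is at least 60 minutes long.

none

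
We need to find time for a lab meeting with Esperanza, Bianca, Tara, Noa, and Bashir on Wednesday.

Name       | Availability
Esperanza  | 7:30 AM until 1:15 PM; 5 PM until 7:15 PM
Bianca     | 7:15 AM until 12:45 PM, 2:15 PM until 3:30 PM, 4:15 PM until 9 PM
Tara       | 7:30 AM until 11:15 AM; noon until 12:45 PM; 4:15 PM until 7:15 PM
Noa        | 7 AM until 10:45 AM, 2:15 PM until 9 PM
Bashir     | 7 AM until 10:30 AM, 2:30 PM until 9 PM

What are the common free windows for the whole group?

07:30-10:30, 17:00-19:15

Esperanza ∩ Bianca: 07:30-12:45, 17:00-19:15.
Esperanza ∩ Bianca ∩ Tara: 07:30-11:15, 12:00-12:45, 17:00-19:15.
Esperanza ∩ Bianca ∩ Tara ∩ Noa: 07:30-10:45, 17:00-19:15.
Esperanza ∩ Bianca ∩ Tara ∩ Noa ∩ Bashir: 07:30-10:30, 17:00-19:15.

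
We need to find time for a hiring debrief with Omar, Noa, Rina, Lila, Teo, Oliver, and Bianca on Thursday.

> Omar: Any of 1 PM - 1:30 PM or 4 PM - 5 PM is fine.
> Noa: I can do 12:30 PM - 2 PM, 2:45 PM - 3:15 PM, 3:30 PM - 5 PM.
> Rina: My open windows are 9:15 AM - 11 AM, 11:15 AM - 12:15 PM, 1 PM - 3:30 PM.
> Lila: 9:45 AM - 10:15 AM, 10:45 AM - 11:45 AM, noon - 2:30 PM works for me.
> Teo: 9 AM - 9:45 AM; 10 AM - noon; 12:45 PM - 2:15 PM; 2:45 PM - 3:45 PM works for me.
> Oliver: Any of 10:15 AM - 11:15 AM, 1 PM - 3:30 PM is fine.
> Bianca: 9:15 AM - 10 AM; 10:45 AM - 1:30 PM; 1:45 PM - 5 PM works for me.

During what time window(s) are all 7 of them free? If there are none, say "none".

13:00-13:30

Omar ∩ Noa: 13:00-13:30, 16:00-17:00.
Omar ∩ Noa ∩ Rina: 13:00-13:30.
Omar ∩ Noa ∩ Rina ∩ Lila: 13:00-13:30.
Omar ∩ Noa ∩ Rina ∩ Lila ∩ Teo: 13:00-13:30.
Omar ∩ Noa ∩ Rina ∩ Lila ∩ Teo ∩ Oliver: 13:00-13:30.
Omar ∩ Noa ∩ Rina ∩ Lila ∩ Teo ∩ Oliver ∩ Bianca: 13:00-13:30.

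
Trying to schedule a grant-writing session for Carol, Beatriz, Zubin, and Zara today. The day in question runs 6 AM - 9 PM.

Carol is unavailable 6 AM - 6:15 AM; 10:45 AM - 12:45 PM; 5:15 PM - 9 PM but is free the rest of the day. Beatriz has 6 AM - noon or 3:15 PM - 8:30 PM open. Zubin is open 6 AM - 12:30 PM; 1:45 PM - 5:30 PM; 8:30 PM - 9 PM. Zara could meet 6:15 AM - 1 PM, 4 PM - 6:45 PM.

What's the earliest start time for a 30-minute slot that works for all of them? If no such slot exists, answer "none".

06:15

Carol free: 06:15-10:45, 12:45-17:15 (invert busy blocks within the working day).
Beatriz free: 06:00-12:00, 15:15-20:30.
Zubin free: 06:00-12:30, 13:45-17:30, 20:30-21:00.
Zara free: 06:15-13:00, 16:00-18:45.
Carol ∩ Beatriz: 06:15-10:45, 15:15-17:15.
Carol ∩ Beatriz ∩ Zubin: 06:15-10:45, 15:15-17:15.
Carol ∩ Beatriz ∩ Zubin ∩ Zara: 06:15-10:45, 16:00-17:15.
The first common window of at least 30 minutes is 06:15-10:45, so the earliest start is 06:15.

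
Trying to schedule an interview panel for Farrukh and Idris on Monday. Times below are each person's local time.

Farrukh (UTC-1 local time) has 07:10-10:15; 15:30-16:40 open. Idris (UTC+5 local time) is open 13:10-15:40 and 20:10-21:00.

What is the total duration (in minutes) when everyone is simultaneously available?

150

Farrukh in UTC: 08:10-11:15, 16:30-17:40 (add 1h to convert from UTC-1).
Idris in UTC: 08:10-10:40, 15:10-16:00 (subtract 5h to convert from UTC+5).
Farrukh ∩ Idris: 08:10-10:40.
Those are the intersection windows.
That's a single block of 150 minutes.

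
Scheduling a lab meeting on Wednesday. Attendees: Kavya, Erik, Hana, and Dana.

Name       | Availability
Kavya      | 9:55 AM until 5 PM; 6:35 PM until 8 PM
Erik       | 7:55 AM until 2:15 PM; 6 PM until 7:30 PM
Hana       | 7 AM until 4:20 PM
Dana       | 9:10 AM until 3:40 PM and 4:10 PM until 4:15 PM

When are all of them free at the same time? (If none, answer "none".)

Kavya ∩ Erik: 09:55-14:15, 18:35-19:30.
Kavya ∩ Erik ∩ Hana: 09:55-14:15.
Kavya ∩ Erik ∩ Hana ∩ Dana: 09:55-14:15.

09:55-14:15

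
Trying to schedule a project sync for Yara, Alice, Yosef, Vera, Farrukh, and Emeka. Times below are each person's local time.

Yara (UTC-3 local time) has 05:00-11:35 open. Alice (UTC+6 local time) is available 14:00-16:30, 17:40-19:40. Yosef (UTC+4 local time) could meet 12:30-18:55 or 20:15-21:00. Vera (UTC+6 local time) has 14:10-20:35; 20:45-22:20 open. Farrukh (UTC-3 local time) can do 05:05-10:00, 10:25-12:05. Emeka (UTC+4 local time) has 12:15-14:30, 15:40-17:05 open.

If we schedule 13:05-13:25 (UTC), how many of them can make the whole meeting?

4

Yara in UTC: 08:00-14:35 (add 3h to convert from UTC-3).
Alice in UTC: 08:00-10:30, 11:40-13:40 (subtract 6h to convert from UTC+6).
Yosef in UTC: 08:30-14:55, 16:15-17:00 (subtract 4h to convert from UTC+4).
Vera in UTC: 08:10-14:35, 14:45-16:20 (subtract 6h to convert from UTC+6).
Farrukh in UTC: 08:05-13:00, 13:25-15:05 (add 3h to convert from UTC-3).
Emeka in UTC: 08:15-10:30, 11:40-13:05 (subtract 4h to convert from UTC+4).
Yara, Alice, Yosef, and Vera can make the full 13:05-13:25 slot — that's 4.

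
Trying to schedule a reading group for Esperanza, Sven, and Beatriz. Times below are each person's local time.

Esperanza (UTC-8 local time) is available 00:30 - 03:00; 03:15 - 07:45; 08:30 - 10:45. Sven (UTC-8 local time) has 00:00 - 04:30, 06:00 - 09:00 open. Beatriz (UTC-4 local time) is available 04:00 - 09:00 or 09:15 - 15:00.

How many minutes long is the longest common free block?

Esperanza in UTC: 08:30-11:00, 11:15-15:45, 16:30-18:45 (add 8h to convert from UTC-8).
Sven in UTC: 08:00-12:30, 14:00-17:00 (add 8h to convert from UTC-8).
Beatriz in UTC: 08:00-13:00, 13:15-19:00 (add 4h to convert from UTC-4).
Esperanza ∩ Sven: 08:30-11:00, 11:15-12:30, 14:00-15:45, 16:30-17:00.
Esperanza ∩ Sven ∩ Beatriz: 08:30-11:00, 11:15-12:30, 14:00-15:45, 16:30-17:00.
Those are the intersection windows.
The longest is 08:30-11:00 at 150 minutes.

150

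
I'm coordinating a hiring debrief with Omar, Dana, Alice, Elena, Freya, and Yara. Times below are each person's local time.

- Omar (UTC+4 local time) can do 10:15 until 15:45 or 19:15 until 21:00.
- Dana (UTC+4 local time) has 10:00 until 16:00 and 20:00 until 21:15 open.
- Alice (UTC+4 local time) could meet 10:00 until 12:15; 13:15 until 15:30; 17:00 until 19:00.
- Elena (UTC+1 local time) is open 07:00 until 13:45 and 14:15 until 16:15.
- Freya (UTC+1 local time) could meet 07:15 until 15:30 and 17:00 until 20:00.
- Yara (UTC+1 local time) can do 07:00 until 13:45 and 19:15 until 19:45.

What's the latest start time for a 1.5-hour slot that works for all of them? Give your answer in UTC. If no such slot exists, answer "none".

Omar in UTC: 06:15-11:45, 15:15-17:00 (subtract 4h to convert from UTC+4).
Dana in UTC: 06:00-12:00, 16:00-17:15 (subtract 4h to convert from UTC+4).
Alice in UTC: 06:00-08:15, 09:15-11:30, 13:00-15:00 (subtract 4h to convert from UTC+4).
Elena in UTC: 06:00-12:45, 13:15-15:15 (subtract 1h to convert from UTC+1).
Freya in UTC: 06:15-14:30, 16:00-19:00 (subtract 1h to convert from UTC+1).
Yara in UTC: 06:00-12:45, 18:15-18:45 (subtract 1h to convert from UTC+1).
Omar ∩ Dana: 06:15-11:45, 16:00-17:00.
Omar ∩ Dana ∩ Alice: 06:15-08:15, 09:15-11:30.
Omar ∩ Dana ∩ Alice ∩ Elena: 06:15-08:15, 09:15-11:30.
Omar ∩ Dana ∩ Alice ∩ Elena ∩ Freya: 06:15-08:15, 09:15-11:30.
Omar ∩ Dana ∩ Alice ∩ Elena ∩ Freya ∩ Yara: 06:15-08:15, 09:15-11:30.
The last common window of at least 90 minutes is 09:15-11:30; a 90-minute meeting can start as late as 10:00 and still end by 11:30.

10:00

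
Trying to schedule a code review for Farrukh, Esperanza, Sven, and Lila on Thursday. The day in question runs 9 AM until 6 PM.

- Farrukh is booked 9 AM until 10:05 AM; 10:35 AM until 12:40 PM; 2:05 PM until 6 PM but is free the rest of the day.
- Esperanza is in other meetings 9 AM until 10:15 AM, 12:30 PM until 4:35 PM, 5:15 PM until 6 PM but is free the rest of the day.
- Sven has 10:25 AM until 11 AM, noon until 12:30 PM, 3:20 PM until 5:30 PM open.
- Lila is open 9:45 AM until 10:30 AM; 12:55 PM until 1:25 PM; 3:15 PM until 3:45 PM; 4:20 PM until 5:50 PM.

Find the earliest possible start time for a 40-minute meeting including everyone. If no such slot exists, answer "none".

Farrukh free: 10:05-10:35, 12:40-14:05 (invert busy blocks within the working day).
Esperanza free: 10:15-12:30, 16:35-17:15 (invert busy blocks within the working day).
Sven free: 10:25-11:00, 12:00-12:30, 15:20-17:30.
Lila free: 09:45-10:30, 12:55-13:25, 15:15-15:45, 16:20-17:50.
Farrukh ∩ Esperanza: 10:15-10:35.
Farrukh ∩ Esperanza ∩ Sven: 10:25-10:35.
Farrukh ∩ Esperanza ∩ Sven ∩ Lila: 10:25-10:30.
So the common availability across everyone is 10:25-10:30.
No common window is at least 40 minutes long.

none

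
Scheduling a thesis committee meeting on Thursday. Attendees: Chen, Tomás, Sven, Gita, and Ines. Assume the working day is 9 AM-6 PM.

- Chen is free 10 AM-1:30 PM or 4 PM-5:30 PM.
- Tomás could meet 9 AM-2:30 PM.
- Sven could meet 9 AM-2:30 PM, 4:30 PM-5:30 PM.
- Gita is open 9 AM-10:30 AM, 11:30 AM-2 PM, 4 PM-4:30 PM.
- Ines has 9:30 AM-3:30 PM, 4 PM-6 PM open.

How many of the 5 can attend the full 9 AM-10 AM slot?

Tomás, Sven, and Gita can make the full 09:00-10:00 slot — that's 3.

3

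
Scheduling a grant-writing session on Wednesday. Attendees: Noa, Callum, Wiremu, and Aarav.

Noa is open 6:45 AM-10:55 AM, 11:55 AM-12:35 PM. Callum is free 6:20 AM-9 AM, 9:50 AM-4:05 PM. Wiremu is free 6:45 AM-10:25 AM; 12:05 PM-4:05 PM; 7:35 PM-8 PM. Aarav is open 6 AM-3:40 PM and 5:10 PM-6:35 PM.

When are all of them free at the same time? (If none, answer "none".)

Noa ∩ Callum: 06:45-09:00, 09:50-10:55, 11:55-12:35.
Noa ∩ Callum ∩ Wiremu: 06:45-09:00, 09:50-10:25, 12:05-12:35.
Noa ∩ Callum ∩ Wiremu ∩ Aarav: 06:45-09:00, 09:50-10:25, 12:05-12:35.
So the common availability across everyone is 06:45-09:00, 09:50-10:25, 12:05-12:35.

06:45-09:00, 09:50-10:25, 12:05-12:35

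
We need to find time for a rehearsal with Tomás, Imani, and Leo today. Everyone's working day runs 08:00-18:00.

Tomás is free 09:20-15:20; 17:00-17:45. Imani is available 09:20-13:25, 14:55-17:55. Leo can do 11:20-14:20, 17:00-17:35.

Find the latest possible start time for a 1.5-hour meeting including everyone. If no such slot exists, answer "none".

Tomás ∩ Imani: 09:20-13:25, 14:55-15:20, 17:00-17:45.
Tomás ∩ Imani ∩ Leo: 11:20-13:25, 17:00-17:35.
The last common window of at least 90 minutes is 11:20-13:25; a 90-minute meeting can start as late as 11:55 and still end by 13:25.

11:55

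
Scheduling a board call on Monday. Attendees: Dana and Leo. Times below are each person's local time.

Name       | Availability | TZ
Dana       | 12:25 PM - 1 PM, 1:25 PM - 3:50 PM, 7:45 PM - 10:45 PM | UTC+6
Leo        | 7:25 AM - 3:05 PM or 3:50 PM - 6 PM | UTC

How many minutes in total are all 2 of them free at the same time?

280

Dana in UTC: 06:25-07:00, 07:25-09:50, 13:45-16:45 (subtract 6h to convert from UTC+6).
Leo in UTC: 07:25-15:05, 15:50-18:00.
Dana ∩ Leo: 07:25-09:50, 13:45-15:05, 15:50-16:45.
Summing the common windows: 145 + 80 + 55 = 280 minutes.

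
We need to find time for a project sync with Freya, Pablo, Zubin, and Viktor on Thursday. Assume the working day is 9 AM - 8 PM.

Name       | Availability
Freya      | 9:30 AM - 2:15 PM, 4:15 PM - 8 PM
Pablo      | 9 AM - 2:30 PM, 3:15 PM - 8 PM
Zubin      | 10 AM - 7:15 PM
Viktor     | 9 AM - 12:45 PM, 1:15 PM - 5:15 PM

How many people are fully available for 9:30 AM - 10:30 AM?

Freya, Pablo, and Viktor can make the full 09:30-10:30 slot — that's 3.

3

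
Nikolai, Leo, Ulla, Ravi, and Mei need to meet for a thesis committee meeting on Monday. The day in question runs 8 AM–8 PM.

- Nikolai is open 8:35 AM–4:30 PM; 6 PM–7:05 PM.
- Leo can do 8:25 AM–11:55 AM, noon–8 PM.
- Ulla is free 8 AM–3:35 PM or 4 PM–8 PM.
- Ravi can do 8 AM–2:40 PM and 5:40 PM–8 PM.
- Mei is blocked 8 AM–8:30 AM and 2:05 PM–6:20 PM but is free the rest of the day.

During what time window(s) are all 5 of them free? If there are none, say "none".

08:35-11:55, 12:00-14:05, 18:20-19:05

Nikolai free: 08:35-16:30, 18:00-19:05.
Leo free: 08:25-11:55, 12:00-20:00.
Ulla free: 08:00-15:35, 16:00-20:00.
Ravi free: 08:00-14:40, 17:40-20:00.
Mei free: 08:30-14:05, 18:20-20:00 (invert busy blocks within the working day).
Nikolai ∩ Leo: 08:35-11:55, 12:00-16:30, 18:00-19:05.
Nikolai ∩ Leo ∩ Ulla: 08:35-11:55, 12:00-15:35, 16:00-16:30, 18:00-19:05.
Nikolai ∩ Leo ∩ Ulla ∩ Ravi: 08:35-11:55, 12:00-14:40, 18:00-19:05.
Nikolai ∩ Leo ∩ Ulla ∩ Ravi ∩ Mei: 08:35-11:55, 12:00-14:05, 18:20-19:05.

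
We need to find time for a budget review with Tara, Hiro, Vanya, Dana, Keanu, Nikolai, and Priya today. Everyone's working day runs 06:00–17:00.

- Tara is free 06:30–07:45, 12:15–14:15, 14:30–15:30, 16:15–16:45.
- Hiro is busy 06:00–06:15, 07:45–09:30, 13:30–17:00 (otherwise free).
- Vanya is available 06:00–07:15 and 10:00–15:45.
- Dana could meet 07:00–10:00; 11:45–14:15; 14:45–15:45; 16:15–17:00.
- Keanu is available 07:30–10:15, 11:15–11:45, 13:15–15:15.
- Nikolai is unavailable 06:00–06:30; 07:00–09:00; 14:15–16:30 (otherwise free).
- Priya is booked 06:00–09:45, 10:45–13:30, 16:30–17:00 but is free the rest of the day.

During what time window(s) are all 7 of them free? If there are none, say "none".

Tara free: 06:30-07:45, 12:15-14:15, 14:30-15:30, 16:15-16:45.
Hiro free: 06:15-07:45, 09:30-13:30 (invert busy blocks within the working day).
Vanya free: 06:00-07:15, 10:00-15:45.
Dana free: 07:00-10:00, 11:45-14:15, 14:45-15:45, 16:15-17:00.
Keanu free: 07:30-10:15, 11:15-11:45, 13:15-15:15.
Nikolai free: 06:30-07:00, 09:00-14:15, 16:30-17:00 (invert busy blocks within the working day).
Priya free: 09:45-10:45, 13:30-16:30 (invert busy blocks within the working day).
Tara ∩ Hiro: 06:30-07:45, 12:15-13:30.
Tara ∩ Hiro ∩ Vanya: 06:30-07:15, 12:15-13:30.
Tara ∩ Hiro ∩ Vanya ∩ Dana: 07:00-07:15, 12:15-13:30.
Tara ∩ Hiro ∩ Vanya ∩ Dana ∩ Keanu: 13:15-13:30.
Tara ∩ Hiro ∩ Vanya ∩ Dana ∩ Keanu ∩ Nikolai: 13:15-13:30.
Tara ∩ Hiro ∩ Vanya ∩ Dana ∩ Keanu ∩ Nikolai ∩ Priya: ∅.
There is no time when everyone is free.

none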